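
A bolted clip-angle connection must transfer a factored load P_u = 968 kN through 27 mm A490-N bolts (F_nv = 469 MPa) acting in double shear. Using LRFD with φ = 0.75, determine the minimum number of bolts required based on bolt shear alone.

3 bolts

A_b = π·27²/4 = 572.6 mm².
Per-bolt design strength φR_n = 0.75 × 469 × 572.6 × 2 / 1000 = 402.8 kN.
n ≥ 968 / 402.8 = 2.403 → use 3 bolts.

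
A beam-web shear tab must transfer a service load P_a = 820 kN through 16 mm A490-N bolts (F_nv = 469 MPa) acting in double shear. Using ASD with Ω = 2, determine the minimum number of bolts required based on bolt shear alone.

A_b = π·16²/4 = 201.1 mm².
Per-bolt allowable strength R_n/Ω = 469 × 201.1 × 2 / 1000 / 2 = 94.3 kN.
n ≥ 820 / 94.3 = 8.696 → use 9 bolts.

9 bolts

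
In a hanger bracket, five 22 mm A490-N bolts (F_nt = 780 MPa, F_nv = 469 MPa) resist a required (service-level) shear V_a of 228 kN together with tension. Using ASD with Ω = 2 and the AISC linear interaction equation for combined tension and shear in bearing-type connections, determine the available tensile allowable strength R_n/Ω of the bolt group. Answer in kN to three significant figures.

584 kN

A_b = π·22²/4 = 380.1 mm²; f_rv = 228 × 1000 / (5 × 380.1) = 120 MPa.
F'_nt = 1.3 F_nt − (Ω F_nt / F_nv) f_rv = 1.3·780 − (2·780/469)·120 = 615 MPa, capped at F_nt → F'_nt = 615 MPa.
R_n = F'_nt · A_b · n = 615 × 380.1 × 5 / 1000 = 1169 kN.
Allowable strength R_n/Ω = 1169 / 2 = 584 kN.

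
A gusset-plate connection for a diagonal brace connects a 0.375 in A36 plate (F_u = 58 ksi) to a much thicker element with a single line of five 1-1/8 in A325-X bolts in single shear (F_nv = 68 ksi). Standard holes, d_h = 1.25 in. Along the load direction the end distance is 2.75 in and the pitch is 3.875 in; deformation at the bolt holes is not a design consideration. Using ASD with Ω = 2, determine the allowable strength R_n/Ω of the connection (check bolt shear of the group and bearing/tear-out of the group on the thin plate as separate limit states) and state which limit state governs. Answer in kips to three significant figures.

169 kips (bolt shear governs)

Bolt shear: A_b = π·1.125²/4 = 0.994 in²; R_n = 68 × 0.994 × 5 × 1 = 338 kips → 338 / 2 = 169 kips.
Bearing (1.5 l_c t F_u ≤ 3.0 d t F_u): upper limit = 3.0·1.125·0.375·58 = 73.41 kips.
  Edge l_c = 2.75 − 1.25/2 = 2.125 → r_n = 69.33 kips; interior l_c = 3.875 − 1.25 = 2.625 → r_n = 73.41 kips.
  R_n,bearing = 1·69.33 + 4·73.41 = 363 kips → 363 / 2 = 181 kips.
Bolt shear governs: 169 kips.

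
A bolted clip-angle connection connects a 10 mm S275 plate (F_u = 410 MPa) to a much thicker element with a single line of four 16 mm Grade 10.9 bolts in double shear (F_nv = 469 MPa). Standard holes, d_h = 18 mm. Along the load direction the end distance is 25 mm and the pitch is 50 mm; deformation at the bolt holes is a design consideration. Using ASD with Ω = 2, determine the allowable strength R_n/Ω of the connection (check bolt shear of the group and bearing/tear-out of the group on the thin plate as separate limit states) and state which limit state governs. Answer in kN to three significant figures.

276 kN (bearing governs)

Bolt shear: A_b = π·16²/4 = 201.1 mm²; R_n = 469 × 201.1 × 4 × 2 / 1000 = 754.4 kN → 754.4 / 2 = 377 kN.
Bearing (1.2 l_c t F_u ≤ 2.4 d t F_u): upper limit = 2.4·16·10·410 / 1000 = 157.4 kN.
  Edge l_c = 25 − 18/2 = 16 → r_n = 78.72 kN; interior l_c = 50 − 18 = 32 → r_n = 157.4 kN.
  R_n,bearing = 1·78.72 + 3·157.4 = 551 kN → 551 / 2 = 276 kN.
Bearing governs: 276 kN.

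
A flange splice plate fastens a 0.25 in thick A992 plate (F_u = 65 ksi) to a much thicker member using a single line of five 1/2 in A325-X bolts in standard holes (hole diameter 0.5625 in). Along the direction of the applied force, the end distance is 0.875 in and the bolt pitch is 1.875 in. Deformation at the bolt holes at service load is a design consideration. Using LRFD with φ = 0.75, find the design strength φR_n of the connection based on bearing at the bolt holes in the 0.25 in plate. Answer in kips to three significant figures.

67.2 kips

Per bolt r_n = 1.2 l_c t F_u ≤ 2.4 d t F_u; upper limit = 2.4 × 0.5 × 0.25 × 65 = 19.5 kips.
Edge bolt: l_c = 0.875 − 0.5625/2 = 0.5938 in → 1.2 × 0.5938 × 0.25 × 65 = 11.58 → r_n = 11.58 kips.
Interior bolts: l_c = 1.875 − 0.5625 = 1.312 in → 1.2 × 1.312 × 0.25 × 65 = 25.59 → r_n = 19.5 kips.
R_n = 1 × 11.58 + 4 × 19.5 = 89.58 kips.
Design strength φR_n = 0.75 × 89.58 = 67.2 kips.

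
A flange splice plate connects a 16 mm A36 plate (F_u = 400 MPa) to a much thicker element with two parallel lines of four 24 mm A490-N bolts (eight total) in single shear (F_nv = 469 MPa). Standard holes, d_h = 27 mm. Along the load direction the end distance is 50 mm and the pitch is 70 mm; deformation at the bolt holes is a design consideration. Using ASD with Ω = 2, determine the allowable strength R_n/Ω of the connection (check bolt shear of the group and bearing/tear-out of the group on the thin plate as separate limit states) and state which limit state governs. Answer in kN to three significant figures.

Bolt shear: A_b = π·24²/4 = 452.4 mm²; R_n = 469 × 452.4 × 8 × 1 / 1000 = 1697 kN → 1697 / 2 = 849 kN.
Bearing (1.2 l_c t F_u ≤ 2.4 d t F_u): upper limit = 2.4·24·16·400 / 1000 = 368.6 kN.
  Edge l_c = 50 − 27/2 = 36.5 → r_n = 280.3 kN; interior l_c = 70 − 27 = 43 → r_n = 330.2 kN.
  R_n,bearing = 2·280.3 + 6·330.2 = 2542 kN → 2542 / 2 = 1270 kN.
Bolt shear governs: 849 kN.

849 kN (bolt shear governs)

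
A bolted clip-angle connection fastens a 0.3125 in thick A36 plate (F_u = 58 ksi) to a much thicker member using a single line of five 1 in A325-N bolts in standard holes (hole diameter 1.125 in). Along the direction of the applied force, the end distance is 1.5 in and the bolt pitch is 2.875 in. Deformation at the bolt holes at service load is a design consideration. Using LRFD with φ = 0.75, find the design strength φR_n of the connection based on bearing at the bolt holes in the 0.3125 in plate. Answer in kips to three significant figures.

129 kips

Per bolt r_n = 1.2 l_c t F_u ≤ 2.4 d t F_u; upper limit = 2.4 × 1 × 0.3125 × 58 = 43.5 kips.
Edge bolt: l_c = 1.5 − 1.125/2 = 0.9375 in → 1.2 × 0.9375 × 0.3125 × 58 = 20.39 → r_n = 20.39 kips.
Interior bolts: l_c = 2.875 − 1.125 = 1.75 in → 1.2 × 1.75 × 0.3125 × 58 = 38.06 → r_n = 38.06 kips.
R_n = 1 × 20.39 + 4 × 38.06 = 172.6 kips.
Design strength φR_n = 0.75 × 172.6 = 129 kips.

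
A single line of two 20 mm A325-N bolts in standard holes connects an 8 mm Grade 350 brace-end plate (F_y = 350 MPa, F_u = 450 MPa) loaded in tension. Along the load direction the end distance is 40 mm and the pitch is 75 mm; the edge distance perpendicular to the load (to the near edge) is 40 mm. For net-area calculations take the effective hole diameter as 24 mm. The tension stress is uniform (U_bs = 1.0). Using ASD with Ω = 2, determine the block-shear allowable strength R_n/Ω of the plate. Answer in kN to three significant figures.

Shear plane L_v = 40 + 1·75 = 115 mm; A_gv = 115 × 8 = 920 mm².
A_nv = (115 − 1.5·24) × 8 = 632 mm².
A_nt = (40 − 0.5·24) × 8 = 224 mm².
0.6 F_u A_nv = 170.6 kN; 0.6 F_y A_gv = 193.2 kN → shear rupture governs the shear term.
R_n = 170.6 + 1.0 × 450 × 224 / 1000 = 271.4 kN.
Allowable strength R_n/Ω = 271.4 / 2 = 136 kN.

136 kN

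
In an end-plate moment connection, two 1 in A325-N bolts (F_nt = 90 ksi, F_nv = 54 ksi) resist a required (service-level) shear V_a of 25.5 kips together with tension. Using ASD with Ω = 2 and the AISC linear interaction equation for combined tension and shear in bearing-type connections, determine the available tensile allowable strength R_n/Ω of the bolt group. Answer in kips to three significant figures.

49.4 kips

A_b = π·1²/4 = 0.7854 in²; f_rv = 25.5 / (2 × 0.7854) = 16.23 ksi.
F'_nt = 1.3 F_nt − (Ω F_nt / F_nv) f_rv = 1.3·90 − (2·90/54)·16.23 = 62.89 ksi, capped at F_nt → F'_nt = 62.89 ksi.
R_n = F'_nt · A_b · n = 62.89 × 0.7854 × 2 = 98.78 kips.
Allowable strength R_n/Ω = 98.78 / 2 = 49.4 kips.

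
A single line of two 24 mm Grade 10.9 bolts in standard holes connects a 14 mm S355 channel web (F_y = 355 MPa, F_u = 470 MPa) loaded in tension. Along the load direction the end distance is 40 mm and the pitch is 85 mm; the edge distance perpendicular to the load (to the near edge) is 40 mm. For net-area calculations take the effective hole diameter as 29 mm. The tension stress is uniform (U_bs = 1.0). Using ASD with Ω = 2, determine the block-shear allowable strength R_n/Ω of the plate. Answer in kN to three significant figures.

Shear plane L_v = 40 + 1·85 = 125 mm; A_gv = 125 × 14 = 1750 mm².
A_nv = (125 − 1.5·29) × 14 = 1141 mm².
A_nt = (40 − 0.5·29) × 14 = 357 mm².
0.6 F_u A_nv = 321.8 kN; 0.6 F_y A_gv = 372.8 kN → shear rupture governs the shear term.
R_n = 321.8 + 1.0 × 470 × 357 / 1000 = 489.6 kN.
Allowable strength R_n/Ω = 489.6 / 2 = 245 kN.

245 kN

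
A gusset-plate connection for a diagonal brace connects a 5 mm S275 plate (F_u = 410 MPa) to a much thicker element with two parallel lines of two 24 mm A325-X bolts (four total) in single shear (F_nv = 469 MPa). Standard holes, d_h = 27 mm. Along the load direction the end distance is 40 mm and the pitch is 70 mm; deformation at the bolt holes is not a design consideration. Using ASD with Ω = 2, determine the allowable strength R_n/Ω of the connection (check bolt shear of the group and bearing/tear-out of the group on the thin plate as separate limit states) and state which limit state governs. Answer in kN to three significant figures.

214 kN (bearing governs)

Bolt shear: A_b = π·24²/4 = 452.4 mm²; R_n = 469 × 452.4 × 4 × 1 / 1000 = 848.7 kN → 848.7 / 2 = 424 kN.
Bearing (1.5 l_c t F_u ≤ 3.0 d t F_u): upper limit = 3.0·24·5·410 / 1000 = 147.6 kN.
  Edge l_c = 40 − 27/2 = 26.5 → r_n = 81.49 kN; interior l_c = 70 − 27 = 43 → r_n = 132.2 kN.
  R_n,bearing = 2·81.49 + 2·132.2 = 427.4 kN → 427.4 / 2 = 214 kN.
Bearing governs: 214 kN.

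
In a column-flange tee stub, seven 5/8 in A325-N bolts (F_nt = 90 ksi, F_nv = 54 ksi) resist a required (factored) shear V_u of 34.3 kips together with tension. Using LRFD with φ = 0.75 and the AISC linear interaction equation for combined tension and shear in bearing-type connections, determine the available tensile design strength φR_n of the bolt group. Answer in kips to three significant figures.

A_b = π·0.625²/4 = 0.3068 in²; f_rv = 34.3 / (7 × 0.3068) = 15.97 ksi.
F'_nt = 1.3 F_nt − (F_nt / φF_nv) f_rv = 1.3·90 − (90/(0.75·54))·15.97 = 81.51 ksi, capped at F_nt → F'_nt = 81.51 ksi.
R_n = F'_nt · A_b · n = 81.51 × 0.3068 × 7 = 175 kips.
Design strength φR_n = 0.75 × 175 = 131 kips.

131 kips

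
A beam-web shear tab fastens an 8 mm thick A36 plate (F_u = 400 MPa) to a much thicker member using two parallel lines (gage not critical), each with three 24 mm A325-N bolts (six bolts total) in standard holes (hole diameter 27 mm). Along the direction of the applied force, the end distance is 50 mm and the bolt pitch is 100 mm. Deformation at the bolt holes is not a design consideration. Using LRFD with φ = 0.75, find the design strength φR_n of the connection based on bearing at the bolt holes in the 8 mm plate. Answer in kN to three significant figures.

954 kN

Per bolt r_n = 1.5 l_c t F_u ≤ 3.0 d t F_u; upper limit = 3.0 × 24 × 8 × 400 / 1000 = 230.4 kN.
Edge bolt: l_c = 50 − 27/2 = 36.5 mm → 1.5 × 36.5 × 8 × 400 / 1000 = 175.2 → r_n = 175.2 kN.
Interior bolts: l_c = 100 − 27 = 73 mm → 1.5 × 73 × 8 × 400 / 1000 = 350.4 → r_n = 230.4 kN.
R_n = 2 × 175.2 + 4 × 230.4 = 1272 kN.
Design strength φR_n = 0.75 × 1272 = 954 kN.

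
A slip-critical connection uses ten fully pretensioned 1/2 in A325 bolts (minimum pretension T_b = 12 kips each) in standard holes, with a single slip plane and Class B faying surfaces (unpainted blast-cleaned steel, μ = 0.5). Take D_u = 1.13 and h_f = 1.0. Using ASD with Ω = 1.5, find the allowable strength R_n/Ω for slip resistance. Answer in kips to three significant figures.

R_n = μ · D_u · h_f · T_b · n_s · n_b = 0.5 × 1.13 × 1.0 × 12 × 1 × 10 = 67.8 kips.
Allowable strength R_n/Ω = 67.8 / 1.5 = 45.2 kips.

45.2 kips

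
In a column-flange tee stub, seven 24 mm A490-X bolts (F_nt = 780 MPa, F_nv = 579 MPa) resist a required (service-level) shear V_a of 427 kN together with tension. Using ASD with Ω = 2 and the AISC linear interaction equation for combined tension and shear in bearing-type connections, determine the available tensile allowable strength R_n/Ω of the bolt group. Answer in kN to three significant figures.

1030 kN

A_b = π·24²/4 = 452.4 mm²; f_rv = 427 × 1000 / (7 × 452.4) = 134.8 MPa.
F'_nt = 1.3 F_nt − (Ω F_nt / F_nv) f_rv = 1.3·780 − (2·780/579)·134.8 = 650.7 MPa, capped at F_nt → F'_nt = 650.7 MPa.
R_n = F'_nt · A_b · n = 650.7 × 452.4 × 7 / 1000 = 2061 kN.
Allowable strength R_n/Ω = 2061 / 2 = 1030 kN.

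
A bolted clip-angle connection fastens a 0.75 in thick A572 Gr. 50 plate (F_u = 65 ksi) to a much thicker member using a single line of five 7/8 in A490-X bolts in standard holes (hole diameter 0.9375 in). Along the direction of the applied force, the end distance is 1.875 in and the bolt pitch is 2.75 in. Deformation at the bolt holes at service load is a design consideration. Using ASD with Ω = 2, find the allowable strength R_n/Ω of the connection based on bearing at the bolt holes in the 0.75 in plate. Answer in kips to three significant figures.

246 kips

Per bolt r_n = 1.2 l_c t F_u ≤ 2.4 d t F_u; upper limit = 2.4 × 0.875 × 0.75 × 65 = 102.4 kips.
Edge bolt: l_c = 1.875 − 0.9375/2 = 1.406 in → 1.2 × 1.406 × 0.75 × 65 = 82.27 → r_n = 82.27 kips.
Interior bolts: l_c = 2.75 − 0.9375 = 1.812 in → 1.2 × 1.812 × 0.75 × 65 = 106 → r_n = 102.4 kips.
R_n = 1 × 82.27 + 4 × 102.4 = 491.8 kips.
Allowable strength R_n/Ω = 491.8 / 2 = 246 kips.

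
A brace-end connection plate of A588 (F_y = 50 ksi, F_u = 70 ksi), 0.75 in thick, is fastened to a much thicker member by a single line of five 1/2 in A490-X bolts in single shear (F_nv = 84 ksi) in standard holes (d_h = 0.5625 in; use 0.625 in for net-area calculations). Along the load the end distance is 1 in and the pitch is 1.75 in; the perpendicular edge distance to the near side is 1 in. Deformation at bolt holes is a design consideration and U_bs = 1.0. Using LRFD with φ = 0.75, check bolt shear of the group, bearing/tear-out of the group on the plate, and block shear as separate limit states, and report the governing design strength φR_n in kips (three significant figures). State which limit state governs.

Bolt shear: A_b = π·0.5²/4 = 0.1963 in²; R_n = 84 × 0.1963 × 5 × 1 = 82.47 kips → 0.75 × 82.47 = 61.9 kips.
Bearing: edge l_c = 0.7188, r_n = 45.28 kips; interior l_c = 1.188, r_n = 63 kips; R_n = 45.28 + 4·63 = 297.3 kips → 223 kips.
Block shear: A_gv = 6, A_nv = 3.891, A_nt = 0.5156 in²; R_n = min(0.6F_uA_nv, 0.6F_yA_gv) + U_bs·F_u·A_nt = 199.5 kips → 150 kips.
Bolt shear governs: 61.9 kips.

61.9 kips (bolt shear governs)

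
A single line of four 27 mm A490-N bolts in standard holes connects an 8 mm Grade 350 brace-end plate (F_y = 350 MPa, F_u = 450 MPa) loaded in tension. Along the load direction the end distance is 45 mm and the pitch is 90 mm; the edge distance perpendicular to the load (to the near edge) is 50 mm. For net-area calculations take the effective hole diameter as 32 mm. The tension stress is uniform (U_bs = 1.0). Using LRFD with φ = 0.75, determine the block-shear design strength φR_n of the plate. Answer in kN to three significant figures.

Shear plane L_v = 45 + 3·90 = 315 mm; A_gv = 315 × 8 = 2520 mm².
A_nv = (315 − 3.5·32) × 8 = 1624 mm².
A_nt = (50 − 0.5·32) × 8 = 272 mm².
0.6 F_u A_nv = 438.5 kN; 0.6 F_y A_gv = 529.2 kN → shear rupture governs the shear term.
R_n = 438.5 + 1.0 × 450 × 272 / 1000 = 560.9 kN.
Design strength φR_n = 0.75 × 560.9 = 421 kN.

421 kN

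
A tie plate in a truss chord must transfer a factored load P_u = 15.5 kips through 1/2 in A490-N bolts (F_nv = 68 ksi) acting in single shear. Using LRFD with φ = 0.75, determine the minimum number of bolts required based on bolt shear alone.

A_b = π·0.5²/4 = 0.1963 in².
Per-bolt design strength φR_n = 0.75 × 68 × 0.1963 × 1 = 10.01 kips.
n ≥ 15.5 / 10.01 = 1.548 → use 2 bolts.

2 bolts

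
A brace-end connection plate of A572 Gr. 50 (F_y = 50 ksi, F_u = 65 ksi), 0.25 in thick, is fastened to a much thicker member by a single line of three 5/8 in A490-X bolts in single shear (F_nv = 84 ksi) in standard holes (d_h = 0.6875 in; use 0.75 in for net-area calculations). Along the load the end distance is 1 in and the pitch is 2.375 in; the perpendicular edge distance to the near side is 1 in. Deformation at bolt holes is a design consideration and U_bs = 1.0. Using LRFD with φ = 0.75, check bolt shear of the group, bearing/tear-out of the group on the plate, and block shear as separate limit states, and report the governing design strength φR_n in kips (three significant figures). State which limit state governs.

Bolt shear: A_b = π·0.625²/4 = 0.3068 in²; R_n = 84 × 0.3068 × 3 × 1 = 77.31 kips → 0.75 × 77.31 = 58 kips.
Bearing: edge l_c = 0.6562, r_n = 12.8 kips; interior l_c = 1.688, r_n = 24.38 kips; R_n = 12.8 + 2·24.38 = 61.55 kips → 46.2 kips.
Block shear: A_gv = 1.438, A_nv = 0.9688, A_nt = 0.1562 in²; R_n = min(0.6F_uA_nv, 0.6F_yA_gv) + U_bs·F_u·A_nt = 47.94 kips → 36 kips.
Block shear governs: 36 kips.

36 kips (block shear governs)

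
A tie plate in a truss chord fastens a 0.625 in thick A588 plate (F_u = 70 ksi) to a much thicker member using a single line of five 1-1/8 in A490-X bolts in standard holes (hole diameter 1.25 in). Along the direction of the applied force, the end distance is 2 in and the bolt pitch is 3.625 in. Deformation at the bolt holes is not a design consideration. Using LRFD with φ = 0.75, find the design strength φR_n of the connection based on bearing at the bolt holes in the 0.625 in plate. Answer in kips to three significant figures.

Per bolt r_n = 1.5 l_c t F_u ≤ 3.0 d t F_u; upper limit = 3.0 × 1.125 × 0.625 × 70 = 147.7 kips.
Edge bolt: l_c = 2 − 1.25/2 = 1.375 in → 1.5 × 1.375 × 0.625 × 70 = 90.23 → r_n = 90.23 kips.
Interior bolts: l_c = 3.625 − 1.25 = 2.375 in → 1.5 × 2.375 × 0.625 × 70 = 155.9 → r_n = 147.7 kips.
R_n = 1 × 90.23 + 4 × 147.7 = 680.9 kips.
Design strength φR_n = 0.75 × 680.9 = 511 kips.

511 kips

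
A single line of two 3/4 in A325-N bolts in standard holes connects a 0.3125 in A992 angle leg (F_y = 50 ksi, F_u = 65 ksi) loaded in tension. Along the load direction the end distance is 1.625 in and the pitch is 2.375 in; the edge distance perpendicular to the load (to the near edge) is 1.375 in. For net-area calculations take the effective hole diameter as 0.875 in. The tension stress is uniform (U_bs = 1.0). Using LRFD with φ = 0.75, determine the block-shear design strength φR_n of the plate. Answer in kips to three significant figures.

Shear plane L_v = 1.625 + 1·2.375 = 4 in; A_gv = 4 × 0.3125 = 1.25 in².
A_nv = (4 − 1.5·0.875) × 0.3125 = 0.8398 in².
A_nt = (1.375 − 0.5·0.875) × 0.3125 = 0.293 in².
0.6 F_u A_nv = 32.75 kips; 0.6 F_y A_gv = 37.5 kips → shear rupture governs the shear term.
R_n = 32.75 + 1.0 × 65 × 0.293 = 51.8 kips.
Design strength φR_n = 0.75 × 51.8 = 38.8 kips.

38.8 kips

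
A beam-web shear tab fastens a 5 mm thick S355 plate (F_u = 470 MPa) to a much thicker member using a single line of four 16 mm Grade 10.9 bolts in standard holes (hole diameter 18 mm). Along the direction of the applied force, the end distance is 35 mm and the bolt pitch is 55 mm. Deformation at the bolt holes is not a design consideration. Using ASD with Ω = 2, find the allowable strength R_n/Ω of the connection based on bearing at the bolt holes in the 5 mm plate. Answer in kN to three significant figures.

215 kN

Per bolt r_n = 1.5 l_c t F_u ≤ 3.0 d t F_u; upper limit = 3.0 × 16 × 5 × 470 / 1000 = 112.8 kN.
Edge bolt: l_c = 35 − 18/2 = 26 mm → 1.5 × 26 × 5 × 470 / 1000 = 91.65 → r_n = 91.65 kN.
Interior bolts: l_c = 55 − 18 = 37 mm → 1.5 × 37 × 5 × 470 / 1000 = 130.4 → r_n = 112.8 kN.
R_n = 1 × 91.65 + 3 × 112.8 = 430 kN.
Allowable strength R_n/Ω = 430 / 2 = 215 kN.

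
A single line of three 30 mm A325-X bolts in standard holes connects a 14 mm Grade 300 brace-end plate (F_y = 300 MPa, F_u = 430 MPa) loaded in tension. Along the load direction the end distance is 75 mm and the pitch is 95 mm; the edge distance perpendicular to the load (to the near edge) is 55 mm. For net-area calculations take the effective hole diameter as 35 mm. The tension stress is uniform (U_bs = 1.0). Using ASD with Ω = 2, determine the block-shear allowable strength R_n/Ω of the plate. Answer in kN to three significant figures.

433 kN

Shear plane L_v = 75 + 2·95 = 265 mm; A_gv = 265 × 14 = 3710 mm².
A_nv = (265 − 2.5·35) × 14 = 2485 mm².
A_nt = (55 − 0.5·35) × 14 = 525 mm².
0.6 F_u A_nv = 641.1 kN; 0.6 F_y A_gv = 667.8 kN → shear rupture governs the shear term.
R_n = 641.1 + 1.0 × 430 × 525 / 1000 = 866.9 kN.
Allowable strength R_n/Ω = 866.9 / 2 = 433 kN.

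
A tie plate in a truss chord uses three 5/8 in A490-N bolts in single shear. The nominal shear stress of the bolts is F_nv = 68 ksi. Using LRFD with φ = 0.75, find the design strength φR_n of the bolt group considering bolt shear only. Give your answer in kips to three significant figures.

A_b = π × 0.625² / 4 = 0.3068 in².
R_n = F_nv · A_b · n · n_s = 68 × 0.3068 × 3 × 1 = 62.59 kips.
Design strength φR_n = 0.75 × 62.59 = 46.9 kips.

46.9 kips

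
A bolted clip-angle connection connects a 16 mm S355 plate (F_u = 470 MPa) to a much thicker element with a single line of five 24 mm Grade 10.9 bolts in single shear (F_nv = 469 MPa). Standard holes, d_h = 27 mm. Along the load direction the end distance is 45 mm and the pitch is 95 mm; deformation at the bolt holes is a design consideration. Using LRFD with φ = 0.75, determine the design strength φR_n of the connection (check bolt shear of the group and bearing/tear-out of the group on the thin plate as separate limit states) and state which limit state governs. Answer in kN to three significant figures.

796 kN (bolt shear governs)

Bolt shear: A_b = π·24²/4 = 452.4 mm²; R_n = 469 × 452.4 × 5 × 1 / 1000 = 1061 kN → 0.75 × 1061 = 796 kN.
Bearing (1.2 l_c t F_u ≤ 2.4 d t F_u): upper limit = 2.4·24·16·470 / 1000 = 433.2 kN.
  Edge l_c = 45 − 27/2 = 31.5 → r_n = 284.3 kN; interior l_c = 95 − 27 = 68 → r_n = 433.2 kN.
  R_n,bearing = 1·284.3 + 4·433.2 = 2017 kN → 0.75 × 2017 = 1510 kN.
Bolt shear governs: 796 kN.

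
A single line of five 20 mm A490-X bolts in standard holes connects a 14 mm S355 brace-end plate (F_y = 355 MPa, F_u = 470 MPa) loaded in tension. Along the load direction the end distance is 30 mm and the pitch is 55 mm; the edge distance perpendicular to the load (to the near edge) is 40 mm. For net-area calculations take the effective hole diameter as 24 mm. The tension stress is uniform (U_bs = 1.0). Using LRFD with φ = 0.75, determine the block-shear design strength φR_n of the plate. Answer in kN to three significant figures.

Shear plane L_v = 30 + 4·55 = 250 mm; A_gv = 250 × 14 = 3500 mm².
A_nv = (250 − 4.5·24) × 14 = 1988 mm².
A_nt = (40 − 0.5·24) × 14 = 392 mm².
0.6 F_u A_nv = 560.6 kN; 0.6 F_y A_gv = 745.5 kN → shear rupture governs the shear term.
R_n = 560.6 + 1.0 × 470 × 392 / 1000 = 744.9 kN.
Design strength φR_n = 0.75 × 744.9 = 559 kN.

559 kN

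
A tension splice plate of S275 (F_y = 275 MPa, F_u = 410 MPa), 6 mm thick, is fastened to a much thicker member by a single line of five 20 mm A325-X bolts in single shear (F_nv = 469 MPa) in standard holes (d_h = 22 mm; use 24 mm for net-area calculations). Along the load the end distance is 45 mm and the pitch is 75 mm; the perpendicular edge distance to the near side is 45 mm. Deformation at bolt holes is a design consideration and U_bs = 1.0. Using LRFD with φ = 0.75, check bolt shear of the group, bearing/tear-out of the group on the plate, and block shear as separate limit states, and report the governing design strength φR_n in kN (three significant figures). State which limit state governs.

Bolt shear: A_b = π·20²/4 = 314.2 mm²; R_n = 469 × 314.2 × 5 × 1 / 1000 = 736.7 kN → 0.75 × 736.7 = 553 kN.
Bearing: edge l_c = 34, r_n = 100.4 kN; interior l_c = 53, r_n = 118.1 kN; R_n = 100.4 + 4·118.1 = 572.7 kN → 430 kN.
Block shear: A_gv = 2070, A_nv = 1422, A_nt = 198 mm²; R_n = min(0.6F_uA_nv, 0.6F_yA_gv) + U_bs·F_u·A_nt = 422.7 kN → 317 kN.
Block shear governs: 317 kN.

317 kN (block shear governs)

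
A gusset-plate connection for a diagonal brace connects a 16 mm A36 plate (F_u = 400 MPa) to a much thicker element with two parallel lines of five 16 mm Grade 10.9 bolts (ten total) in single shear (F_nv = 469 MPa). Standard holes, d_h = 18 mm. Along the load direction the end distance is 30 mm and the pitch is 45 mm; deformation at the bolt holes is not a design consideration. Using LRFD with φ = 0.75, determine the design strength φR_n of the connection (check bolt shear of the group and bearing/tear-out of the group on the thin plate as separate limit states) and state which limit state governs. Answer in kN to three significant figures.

Bolt shear: A_b = π·16²/4 = 201.1 mm²; R_n = 469 × 201.1 × 10 × 1 / 1000 = 943 kN → 0.75 × 943 = 707 kN.
Bearing (1.5 l_c t F_u ≤ 3.0 d t F_u): upper limit = 3.0·16·16·400 / 1000 = 307.2 kN.
  Edge l_c = 30 − 18/2 = 21 → r_n = 201.6 kN; interior l_c = 45 − 18 = 27 → r_n = 259.2 kN.
  R_n,bearing = 2·201.6 + 8·259.2 = 2477 kN → 0.75 × 2477 = 1860 kN.
Bolt shear governs: 707 kN.

707 kN (bolt shear governs)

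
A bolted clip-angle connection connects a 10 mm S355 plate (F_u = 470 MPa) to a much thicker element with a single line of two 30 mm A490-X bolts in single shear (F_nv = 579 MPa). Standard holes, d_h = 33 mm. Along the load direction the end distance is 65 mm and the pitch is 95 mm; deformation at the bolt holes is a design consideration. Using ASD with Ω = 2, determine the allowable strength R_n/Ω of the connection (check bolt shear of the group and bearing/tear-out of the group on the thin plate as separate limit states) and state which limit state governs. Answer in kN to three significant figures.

Bolt shear: A_b = π·30²/4 = 706.9 mm²; R_n = 579 × 706.9 × 2 × 1 / 1000 = 818.5 kN → 818.5 / 2 = 409 kN.
Bearing (1.2 l_c t F_u ≤ 2.4 d t F_u): upper limit = 2.4·30·10·470 / 1000 = 338.4 kN.
  Edge l_c = 65 − 33/2 = 48.5 → r_n = 273.5 kN; interior l_c = 95 − 33 = 62 → r_n = 338.4 kN.
  R_n,bearing = 1·273.5 + 1·338.4 = 611.9 kN → 611.9 / 2 = 306 kN.
Bearing governs: 306 kN.

306 kN (bearing governs)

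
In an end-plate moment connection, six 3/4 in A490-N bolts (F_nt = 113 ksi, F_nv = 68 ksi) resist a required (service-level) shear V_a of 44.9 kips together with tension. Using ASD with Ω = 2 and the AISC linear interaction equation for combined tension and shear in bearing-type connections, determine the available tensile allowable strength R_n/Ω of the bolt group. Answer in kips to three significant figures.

A_b = π·0.75²/4 = 0.4418 in²; f_rv = 44.9 / (6 × 0.4418) = 16.94 ksi.
F'_nt = 1.3 F_nt − (Ω F_nt / F_nv) f_rv = 1.3·113 − (2·113/68)·16.94 = 90.6 ksi, capped at F_nt → F'_nt = 90.6 ksi.
R_n = F'_nt · A_b · n = 90.6 × 0.4418 × 6 = 240.2 kips.
Allowable strength R_n/Ω = 240.2 / 2 = 120 kips.

120 kips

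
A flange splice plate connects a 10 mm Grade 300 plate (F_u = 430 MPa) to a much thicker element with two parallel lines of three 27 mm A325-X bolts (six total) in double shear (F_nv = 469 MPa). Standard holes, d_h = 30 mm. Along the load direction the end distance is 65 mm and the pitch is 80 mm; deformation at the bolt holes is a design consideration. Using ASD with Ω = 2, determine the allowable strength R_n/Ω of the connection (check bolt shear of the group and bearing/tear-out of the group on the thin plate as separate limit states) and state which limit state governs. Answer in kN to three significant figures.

Bolt shear: A_b = π·27²/4 = 572.6 mm²; R_n = 469 × 572.6 × 6 × 2 / 1000 = 3222 kN → 3222 / 2 = 1610 kN.
Bearing (1.2 l_c t F_u ≤ 2.4 d t F_u): upper limit = 2.4·27·10·430 / 1000 = 278.6 kN.
  Edge l_c = 65 − 30/2 = 50 → r_n = 258 kN; interior l_c = 80 − 30 = 50 → r_n = 258 kN.
  R_n,bearing = 2·258 + 4·258 = 1548 kN → 1548 / 2 = 774 kN.
Bearing governs: 774 kN.

774 kN (bearing governs)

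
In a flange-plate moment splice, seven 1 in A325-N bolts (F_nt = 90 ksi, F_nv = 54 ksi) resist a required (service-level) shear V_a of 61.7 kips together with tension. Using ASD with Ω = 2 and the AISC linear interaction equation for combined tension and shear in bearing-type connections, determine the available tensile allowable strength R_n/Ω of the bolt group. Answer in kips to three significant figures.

A_b = π·1²/4 = 0.7854 in²; f_rv = 61.7 / (7 × 0.7854) = 11.22 ksi.
F'_nt = 1.3 F_nt − (Ω F_nt / F_nv) f_rv = 1.3·90 − (2·90/54)·11.22 = 79.59 ksi, capped at F_nt → F'_nt = 79.59 ksi.
R_n = F'_nt · A_b · n = 79.59 × 0.7854 × 7 = 437.6 kips.
Allowable strength R_n/Ω = 437.6 / 2 = 219 kips.

219 kips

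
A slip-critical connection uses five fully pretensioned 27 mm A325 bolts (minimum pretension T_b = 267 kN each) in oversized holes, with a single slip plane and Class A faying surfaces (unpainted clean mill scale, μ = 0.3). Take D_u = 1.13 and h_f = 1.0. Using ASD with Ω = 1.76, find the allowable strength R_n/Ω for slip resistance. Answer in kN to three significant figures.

R_n = μ · D_u · h_f · T_b · n_s · n_b = 0.3 × 1.13 × 1.0 × 267 × 1 × 5 = 452.6 kN.
Allowable strength R_n/Ω = 452.6 / 1.76 = 257 kN.

257 kN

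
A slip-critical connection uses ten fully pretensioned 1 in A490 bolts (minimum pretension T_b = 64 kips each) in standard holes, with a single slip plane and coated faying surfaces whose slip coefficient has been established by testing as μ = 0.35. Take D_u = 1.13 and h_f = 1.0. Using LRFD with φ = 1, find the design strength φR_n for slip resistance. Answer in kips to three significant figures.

R_n = μ · D_u · h_f · T_b · n_s · n_b = 0.35 × 1.13 × 1.0 × 64 × 1 × 10 = 253.1 kips.
Design strength φR_n = 1 × 253.1 = 253 kips.

253 kips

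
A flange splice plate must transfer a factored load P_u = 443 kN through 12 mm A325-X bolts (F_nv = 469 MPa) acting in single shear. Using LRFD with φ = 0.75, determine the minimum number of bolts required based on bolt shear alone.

A_b = π·12²/4 = 113.1 mm².
Per-bolt design strength φR_n = 0.75 × 469 × 113.1 × 1 / 1000 = 39.78 kN.
n ≥ 443 / 39.78 = 11.14 → use 12 bolts.

12 bolts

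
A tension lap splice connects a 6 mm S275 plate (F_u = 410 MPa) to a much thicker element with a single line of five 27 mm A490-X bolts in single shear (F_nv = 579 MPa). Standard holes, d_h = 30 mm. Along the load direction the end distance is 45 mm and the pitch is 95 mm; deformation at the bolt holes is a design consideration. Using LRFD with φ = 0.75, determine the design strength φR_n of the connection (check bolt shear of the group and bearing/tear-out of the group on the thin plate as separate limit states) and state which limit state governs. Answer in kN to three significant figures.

545 kN (bearing governs)

Bolt shear: A_b = π·27²/4 = 572.6 mm²; R_n = 579 × 572.6 × 5 × 1 / 1000 = 1658 kN → 0.75 × 1658 = 1240 kN.
Bearing (1.2 l_c t F_u ≤ 2.4 d t F_u): upper limit = 2.4·27·6·410 / 1000 = 159.4 kN.
  Edge l_c = 45 − 30/2 = 30 → r_n = 88.56 kN; interior l_c = 95 − 30 = 65 → r_n = 159.4 kN.
  R_n,bearing = 1·88.56 + 4·159.4 = 726.2 kN → 0.75 × 726.2 = 545 kN.
Bearing governs: 545 kN.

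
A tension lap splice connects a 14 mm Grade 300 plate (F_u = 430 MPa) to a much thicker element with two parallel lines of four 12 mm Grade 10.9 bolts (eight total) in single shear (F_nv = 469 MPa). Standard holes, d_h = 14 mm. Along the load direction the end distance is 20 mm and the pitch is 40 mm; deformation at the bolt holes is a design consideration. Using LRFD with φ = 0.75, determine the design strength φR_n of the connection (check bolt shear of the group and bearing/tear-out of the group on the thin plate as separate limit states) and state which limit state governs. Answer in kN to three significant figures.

318 kN (bolt shear governs)

Bolt shear: A_b = π·12²/4 = 113.1 mm²; R_n = 469 × 113.1 × 8 × 1 / 1000 = 424.3 kN → 0.75 × 424.3 = 318 kN.
Bearing (1.2 l_c t F_u ≤ 2.4 d t F_u): upper limit = 2.4·12·14·430 / 1000 = 173.4 kN.
  Edge l_c = 20 − 14/2 = 13 → r_n = 93.91 kN; interior l_c = 40 − 14 = 26 → r_n = 173.4 kN.
  R_n,bearing = 2·93.91 + 6·173.4 = 1228 kN → 0.75 × 1228 = 921 kN.
Bolt shear governs: 318 kN.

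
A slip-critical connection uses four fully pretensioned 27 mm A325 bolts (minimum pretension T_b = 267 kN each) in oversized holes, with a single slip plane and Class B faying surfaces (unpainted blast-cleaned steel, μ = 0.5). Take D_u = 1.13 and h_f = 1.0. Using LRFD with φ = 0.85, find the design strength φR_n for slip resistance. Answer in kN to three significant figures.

R_n = μ · D_u · h_f · T_b · n_s · n_b = 0.5 × 1.13 × 1.0 × 267 × 1 × 4 = 603.4 kN.
Design strength φR_n = 0.85 × 603.4 = 513 kN.

513 kN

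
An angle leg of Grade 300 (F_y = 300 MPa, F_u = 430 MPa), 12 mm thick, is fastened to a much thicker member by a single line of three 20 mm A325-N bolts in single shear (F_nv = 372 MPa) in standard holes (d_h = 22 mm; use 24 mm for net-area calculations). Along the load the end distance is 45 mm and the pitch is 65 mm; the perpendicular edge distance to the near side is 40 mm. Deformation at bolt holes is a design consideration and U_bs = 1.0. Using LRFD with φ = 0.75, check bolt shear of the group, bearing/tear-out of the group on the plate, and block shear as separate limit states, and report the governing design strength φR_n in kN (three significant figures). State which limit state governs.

Bolt shear: A_b = π·20²/4 = 314.2 mm²; R_n = 372 × 314.2 × 3 × 1 / 1000 = 350.6 kN → 0.75 × 350.6 = 263 kN.
Bearing: edge l_c = 34, r_n = 210.5 kN; interior l_c = 43, r_n = 247.7 kN; R_n = 210.5 + 2·247.7 = 705.9 kN → 529 kN.
Block shear: A_gv = 2100, A_nv = 1380, A_nt = 336 mm²; R_n = min(0.6F_uA_nv, 0.6F_yA_gv) + U_bs·F_u·A_nt = 500.5 kN → 375 kN.
Bolt shear governs: 263 kN.

263 kN (bolt shear governs)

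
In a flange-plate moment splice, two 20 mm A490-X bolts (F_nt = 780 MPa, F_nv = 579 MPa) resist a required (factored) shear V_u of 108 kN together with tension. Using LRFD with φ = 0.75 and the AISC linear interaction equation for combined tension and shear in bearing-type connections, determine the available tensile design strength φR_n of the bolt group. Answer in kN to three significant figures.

A_b = π·20²/4 = 314.2 mm²; f_rv = 108 × 1000 / (2 × 314.2) = 171.9 MPa.
F'_nt = 1.3 F_nt − (F_nt / φF_nv) f_rv = 1.3·780 − (780/(0.75·579))·171.9 = 705.3 MPa, capped at F_nt → F'_nt = 705.3 MPa.
R_n = F'_nt · A_b · n = 705.3 × 314.2 × 2 / 1000 = 443.1 kN.
Design strength φR_n = 0.75 × 443.1 = 332 kN.

332 kN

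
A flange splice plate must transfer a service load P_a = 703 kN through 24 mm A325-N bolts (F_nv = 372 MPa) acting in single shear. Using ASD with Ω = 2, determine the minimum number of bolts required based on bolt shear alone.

9 bolts

A_b = π·24²/4 = 452.4 mm².
Per-bolt allowable strength R_n/Ω = 372 × 452.4 × 1 / 1000 / 2 = 84.14 kN.
n ≥ 703 / 84.14 = 8.355 → use 9 bolts.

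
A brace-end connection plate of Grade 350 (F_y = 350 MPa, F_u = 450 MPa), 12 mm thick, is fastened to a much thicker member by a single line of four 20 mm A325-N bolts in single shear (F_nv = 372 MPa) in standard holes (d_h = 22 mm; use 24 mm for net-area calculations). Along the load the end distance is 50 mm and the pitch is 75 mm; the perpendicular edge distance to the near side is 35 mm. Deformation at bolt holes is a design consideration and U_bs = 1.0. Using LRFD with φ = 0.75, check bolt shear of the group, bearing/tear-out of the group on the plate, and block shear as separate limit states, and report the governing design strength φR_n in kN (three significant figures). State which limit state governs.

Bolt shear: A_b = π·20²/4 = 314.2 mm²; R_n = 372 × 314.2 × 4 × 1 / 1000 = 467.5 kN → 0.75 × 467.5 = 351 kN.
Bearing: edge l_c = 39, r_n = 252.7 kN; interior l_c = 53, r_n = 259.2 kN; R_n = 252.7 + 3·259.2 = 1030 kN → 773 kN.
Block shear: A_gv = 3300, A_nv = 2292, A_nt = 276 mm²; R_n = min(0.6F_uA_nv, 0.6F_yA_gv) + U_bs·F_u·A_nt = 743 kN → 557 kN.
Bolt shear governs: 351 kN.

351 kN (bolt shear governs)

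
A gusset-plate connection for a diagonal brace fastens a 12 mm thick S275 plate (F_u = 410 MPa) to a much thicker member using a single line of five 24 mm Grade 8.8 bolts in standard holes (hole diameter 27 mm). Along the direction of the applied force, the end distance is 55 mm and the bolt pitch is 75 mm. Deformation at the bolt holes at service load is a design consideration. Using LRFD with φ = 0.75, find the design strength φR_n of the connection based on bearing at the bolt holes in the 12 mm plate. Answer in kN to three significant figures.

1030 kN

Per bolt r_n = 1.2 l_c t F_u ≤ 2.4 d t F_u; upper limit = 2.4 × 24 × 12 × 410 / 1000 = 283.4 kN.
Edge bolt: l_c = 55 − 27/2 = 41.5 mm → 1.2 × 41.5 × 12 × 410 / 1000 = 245 → r_n = 245 kN.
Interior bolts: l_c = 75 − 27 = 48 mm → 1.2 × 48 × 12 × 410 / 1000 = 283.4 → r_n = 283.4 kN.
R_n = 1 × 245 + 4 × 283.4 = 1379 kN.
Design strength φR_n = 0.75 × 1379 = 1030 kN.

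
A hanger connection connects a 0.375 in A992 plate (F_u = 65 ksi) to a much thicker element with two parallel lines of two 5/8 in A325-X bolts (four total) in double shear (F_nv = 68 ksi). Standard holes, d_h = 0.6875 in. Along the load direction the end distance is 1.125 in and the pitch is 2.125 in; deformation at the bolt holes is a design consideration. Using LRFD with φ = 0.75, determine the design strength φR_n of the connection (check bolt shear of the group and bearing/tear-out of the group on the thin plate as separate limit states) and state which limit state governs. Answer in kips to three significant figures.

89.1 kips (bearing governs)

Bolt shear: A_b = π·0.625²/4 = 0.3068 in²; R_n = 68 × 0.3068 × 4 × 2 = 166.9 kips → 0.75 × 166.9 = 125 kips.
Bearing (1.2 l_c t F_u ≤ 2.4 d t F_u): upper limit = 2.4·0.625·0.375·65 = 36.56 kips.
  Edge l_c = 1.125 − 0.6875/2 = 0.7812 → r_n = 22.85 kips; interior l_c = 2.125 − 0.6875 = 1.438 → r_n = 36.56 kips.
  R_n,bearing = 2·22.85 + 2·36.56 = 118.8 kips → 0.75 × 118.8 = 89.1 kips.
Bearing governs: 89.1 kips.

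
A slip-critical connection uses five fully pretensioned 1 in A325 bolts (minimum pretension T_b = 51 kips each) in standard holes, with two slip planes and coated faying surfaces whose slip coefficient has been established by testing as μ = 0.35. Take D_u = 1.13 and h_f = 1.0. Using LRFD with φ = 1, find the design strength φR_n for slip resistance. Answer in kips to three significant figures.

R_n = μ · D_u · h_f · T_b · n_s · n_b = 0.35 × 1.13 × 1.0 × 51 × 2 × 5 = 201.7 kips.
Design strength φR_n = 1 × 201.7 = 202 kips.

202 kips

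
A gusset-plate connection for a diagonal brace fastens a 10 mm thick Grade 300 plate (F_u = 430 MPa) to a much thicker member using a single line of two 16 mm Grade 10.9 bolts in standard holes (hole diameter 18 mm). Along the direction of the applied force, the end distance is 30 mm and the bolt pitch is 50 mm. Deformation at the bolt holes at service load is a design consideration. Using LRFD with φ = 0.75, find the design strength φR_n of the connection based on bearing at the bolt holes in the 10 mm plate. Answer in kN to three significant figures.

205 kN

Per bolt r_n = 1.2 l_c t F_u ≤ 2.4 d t F_u; upper limit = 2.4 × 16 × 10 × 430 / 1000 = 165.1 kN.
Edge bolt: l_c = 30 − 18/2 = 21 mm → 1.2 × 21 × 10 × 430 / 1000 = 108.4 → r_n = 108.4 kN.
Interior bolts: l_c = 50 − 18 = 32 mm → 1.2 × 32 × 10 × 430 / 1000 = 165.1 → r_n = 165.1 kN.
R_n = 1 × 108.4 + 1 × 165.1 = 273.5 kN.
Design strength φR_n = 0.75 × 273.5 = 205 kN.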